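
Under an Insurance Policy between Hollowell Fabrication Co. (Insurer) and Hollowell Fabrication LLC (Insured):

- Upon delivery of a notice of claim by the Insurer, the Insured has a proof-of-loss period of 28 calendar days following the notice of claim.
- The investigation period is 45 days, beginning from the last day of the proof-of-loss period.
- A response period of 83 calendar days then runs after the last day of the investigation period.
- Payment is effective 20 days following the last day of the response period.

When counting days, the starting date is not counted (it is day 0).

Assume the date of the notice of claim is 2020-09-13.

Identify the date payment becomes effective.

The last day of the proof-of-loss period: 2020-09-13 + 28 days = 2020-10-11.
The last day of the investigation period: 45 calendar days after 2020-10-11 is 2020-11-25.
Adding 83 calendar days to 2020-11-25 gives 2021-02-16, which is the last day of the response period.
Adding 20 calendar days to 2021-02-16 gives 2021-03-08, which is the date payment becomes effective.

2021-03-08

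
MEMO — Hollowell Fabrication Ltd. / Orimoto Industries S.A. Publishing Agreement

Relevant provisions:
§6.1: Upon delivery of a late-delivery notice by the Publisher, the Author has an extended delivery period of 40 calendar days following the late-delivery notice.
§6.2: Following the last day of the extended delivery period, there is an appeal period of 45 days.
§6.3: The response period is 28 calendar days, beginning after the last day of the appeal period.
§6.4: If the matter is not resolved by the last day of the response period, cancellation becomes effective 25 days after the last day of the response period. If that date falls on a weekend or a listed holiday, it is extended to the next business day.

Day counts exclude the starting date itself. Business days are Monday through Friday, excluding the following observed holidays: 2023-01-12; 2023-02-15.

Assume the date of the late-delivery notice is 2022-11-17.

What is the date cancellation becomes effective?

2023-04-04

The last day of the extended delivery period: 40 calendar days after 2022-11-17 is 2022-12-27.
Adding 45 calendar days to 2022-12-27 gives 2023-02-10, which is the last day of the appeal period.
The last day of the response period: 2023-02-10 + 28 days = 2023-03-10.
The date cancellation becomes effective: 2023-03-10 + 25 days = 2023-04-04. 2023-04-04 is a Tuesday and is not a listed holiday, so no roll-forward applies.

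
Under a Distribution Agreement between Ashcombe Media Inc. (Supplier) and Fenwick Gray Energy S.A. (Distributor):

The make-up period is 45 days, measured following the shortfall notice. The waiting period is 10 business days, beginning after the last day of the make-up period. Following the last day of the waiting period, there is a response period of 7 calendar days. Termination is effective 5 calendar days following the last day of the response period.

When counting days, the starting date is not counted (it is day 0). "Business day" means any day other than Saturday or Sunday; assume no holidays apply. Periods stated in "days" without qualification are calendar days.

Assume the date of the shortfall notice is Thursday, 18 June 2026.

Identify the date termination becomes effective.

The last day of the make-up period: 45 calendar days after 18 June 2026 is 2 August 2026.
From Sunday, 2 August 2026, 10 business days (Aug 3, Aug 4, Aug 5, Aug 6, Aug 7, Aug 10, Aug 11, Aug 12, Aug 13, Aug 14, skipping weekends) brings us to Friday, 14 August 2026, which is the last day of the waiting period.
The last day of the response period: 14 August 2026 + 7 days = 21 August 2026.
The date termination becomes effective: 5 calendar days after 21 August 2026 is 26 August 2026.

26 August 2026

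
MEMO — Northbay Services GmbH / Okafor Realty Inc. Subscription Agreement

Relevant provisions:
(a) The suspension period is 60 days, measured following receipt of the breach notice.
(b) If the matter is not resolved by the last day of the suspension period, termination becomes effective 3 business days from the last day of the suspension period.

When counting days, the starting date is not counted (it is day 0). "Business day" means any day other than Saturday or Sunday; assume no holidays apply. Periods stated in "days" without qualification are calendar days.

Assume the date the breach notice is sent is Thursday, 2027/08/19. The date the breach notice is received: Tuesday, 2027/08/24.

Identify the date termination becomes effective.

Adding 60 calendar days to 2027/08/24 gives 2027/10/23, which is the last day of the suspension period.
The date termination becomes effective: 3 business days after Saturday, 2027/10/23, skipping weekends — Oct 25, Oct 26, Oct 27 — lands on Wednesday, 2027/10/27.

2027/10/27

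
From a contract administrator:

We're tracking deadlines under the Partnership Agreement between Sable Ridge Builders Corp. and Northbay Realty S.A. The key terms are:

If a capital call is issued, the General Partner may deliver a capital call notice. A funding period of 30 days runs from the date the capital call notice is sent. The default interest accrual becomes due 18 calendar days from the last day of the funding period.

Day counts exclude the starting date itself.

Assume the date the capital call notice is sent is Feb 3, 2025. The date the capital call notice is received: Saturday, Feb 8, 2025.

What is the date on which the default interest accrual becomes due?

The last day of the funding period: 30 calendar days after Feb 3, 2025 is Mar 5, 2025.
The date on which the default interest accrual becomes due: 18 calendar days after Mar 5, 2025 is Mar 23, 2025.

Mar 23, 2025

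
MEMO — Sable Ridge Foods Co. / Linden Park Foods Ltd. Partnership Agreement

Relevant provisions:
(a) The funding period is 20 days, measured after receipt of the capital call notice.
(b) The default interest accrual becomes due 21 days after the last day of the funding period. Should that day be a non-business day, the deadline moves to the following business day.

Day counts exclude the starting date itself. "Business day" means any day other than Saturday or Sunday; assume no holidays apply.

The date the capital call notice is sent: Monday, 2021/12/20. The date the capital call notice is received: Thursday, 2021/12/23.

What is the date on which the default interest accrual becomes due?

Adding 20 calendar days to 2021/12/23 gives 2022/01/12, which is the last day of the funding period.
Adding 21 calendar days to 2022/01/12 gives 2022/02/02, which is the date on which the default interest accrual becomes due. 2022/02/02 is a Wednesday, so no roll-forward applies.

2022/02/02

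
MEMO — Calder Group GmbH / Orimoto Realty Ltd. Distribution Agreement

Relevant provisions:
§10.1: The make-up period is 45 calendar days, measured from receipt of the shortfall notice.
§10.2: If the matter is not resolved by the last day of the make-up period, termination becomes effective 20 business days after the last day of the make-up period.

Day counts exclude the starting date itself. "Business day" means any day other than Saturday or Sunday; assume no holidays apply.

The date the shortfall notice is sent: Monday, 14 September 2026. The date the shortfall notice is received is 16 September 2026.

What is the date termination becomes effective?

27 November 2026

The last day of the make-up period: 45 calendar days after 16 September 2026 is 31 October 2026.
From Saturday, 31 October 2026, 20 business days (Nov 2, Nov 3, Nov 4, Nov 5, …, Nov 25, Nov 26, Nov 27, skipping weekends) brings us to Friday, 27 November 2026, which is the date termination becomes effective.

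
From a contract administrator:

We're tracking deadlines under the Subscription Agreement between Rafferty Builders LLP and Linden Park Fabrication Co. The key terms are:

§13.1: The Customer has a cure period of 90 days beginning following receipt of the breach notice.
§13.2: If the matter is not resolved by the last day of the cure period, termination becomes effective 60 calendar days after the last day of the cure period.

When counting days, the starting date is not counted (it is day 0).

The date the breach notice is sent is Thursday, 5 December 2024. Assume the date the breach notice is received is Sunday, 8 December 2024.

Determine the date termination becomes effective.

The last day of the cure period: 8 December 2024 + 90 days = 8 March 2025.
Adding 60 calendar days to 8 March 2025 gives 7 May 2025, which is the date termination becomes effective.

7 May 2025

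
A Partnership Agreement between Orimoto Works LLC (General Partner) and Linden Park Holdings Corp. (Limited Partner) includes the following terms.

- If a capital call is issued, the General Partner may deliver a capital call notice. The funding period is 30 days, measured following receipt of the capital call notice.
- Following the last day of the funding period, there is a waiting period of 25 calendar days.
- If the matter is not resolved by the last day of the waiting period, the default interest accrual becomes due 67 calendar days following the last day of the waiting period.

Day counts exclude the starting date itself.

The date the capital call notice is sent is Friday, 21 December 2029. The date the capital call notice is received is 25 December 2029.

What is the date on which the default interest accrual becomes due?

26 April 2030

Adding 30 calendar days to 25 December 2029 gives 24 January 2030, which is the last day of the funding period.
Adding 25 calendar days to 24 January 2030 gives 18 February 2030, which is the last day of the waiting period.
The date on which the default interest accrual becomes due: 18 February 2030 + 67 days = 26 April 2030.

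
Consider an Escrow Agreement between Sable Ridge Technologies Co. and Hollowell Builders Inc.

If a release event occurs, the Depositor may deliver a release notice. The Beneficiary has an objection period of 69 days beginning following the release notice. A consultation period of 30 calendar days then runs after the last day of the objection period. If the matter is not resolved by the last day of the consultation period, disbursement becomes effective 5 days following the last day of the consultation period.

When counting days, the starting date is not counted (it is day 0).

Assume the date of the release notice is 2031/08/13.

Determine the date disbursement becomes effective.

The last day of the objection period: 69 calendar days after 2031/08/13 is 2031/10/21.
The last day of the consultation period: 30 calendar days after 2031/10/21 is 2031/11/20.
The date disbursement becomes effective: 2031/11/20 + 5 days = 2031/11/25.

2031/11/25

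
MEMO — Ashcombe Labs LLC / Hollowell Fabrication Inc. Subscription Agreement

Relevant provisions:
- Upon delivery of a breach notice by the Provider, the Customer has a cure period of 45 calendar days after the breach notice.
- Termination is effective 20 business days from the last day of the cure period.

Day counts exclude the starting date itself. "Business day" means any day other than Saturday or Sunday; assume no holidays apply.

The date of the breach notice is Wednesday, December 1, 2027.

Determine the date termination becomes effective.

February 11, 2028

The last day of the cure period: December 1, 2027 + 45 days = January 15, 2028.
From Saturday, January 15, 2028, 20 business days (Jan 17, Jan 18, Jan 19, Jan 20, …, Feb 9, Feb 10, Feb 11, skipping weekends) brings us to Friday, February 11, 2028, which is the date termination becomes effective.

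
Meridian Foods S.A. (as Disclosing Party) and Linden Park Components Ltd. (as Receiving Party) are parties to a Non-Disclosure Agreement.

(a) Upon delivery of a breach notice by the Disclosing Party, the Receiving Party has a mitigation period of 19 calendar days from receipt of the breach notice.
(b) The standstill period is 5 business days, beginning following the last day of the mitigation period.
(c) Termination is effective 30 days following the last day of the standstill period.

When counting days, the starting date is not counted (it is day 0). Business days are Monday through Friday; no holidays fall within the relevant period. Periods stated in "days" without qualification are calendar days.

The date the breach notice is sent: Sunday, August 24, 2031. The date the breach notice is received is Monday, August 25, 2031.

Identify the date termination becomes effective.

The last day of the mitigation period: August 25, 2031 + 19 days = September 13, 2031.
From Saturday, September 13, 2031, 5 business days (Sep 15, Sep 16, Sep 17, Sep 18, Sep 19, skipping weekends) brings us to Friday, September 19, 2031, which is the last day of the standstill period.
The date termination becomes effective: 30 calendar days after September 19, 2031 is October 19, 2031.

October 19, 2031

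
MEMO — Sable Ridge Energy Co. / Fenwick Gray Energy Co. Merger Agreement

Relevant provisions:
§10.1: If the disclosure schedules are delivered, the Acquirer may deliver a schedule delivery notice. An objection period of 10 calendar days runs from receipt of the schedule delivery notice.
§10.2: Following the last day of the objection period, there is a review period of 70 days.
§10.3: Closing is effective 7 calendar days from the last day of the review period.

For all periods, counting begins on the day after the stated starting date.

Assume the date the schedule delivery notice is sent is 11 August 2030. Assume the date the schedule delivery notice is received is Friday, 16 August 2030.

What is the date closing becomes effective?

11 November 2030

The last day of the objection period: 16 August 2030 + 10 days = 26 August 2030.
The last day of the review period: 70 calendar days after 26 August 2030 is 4 November 2030.
The date closing becomes effective: 7 calendar days after 4 November 2030 is 11 November 2030.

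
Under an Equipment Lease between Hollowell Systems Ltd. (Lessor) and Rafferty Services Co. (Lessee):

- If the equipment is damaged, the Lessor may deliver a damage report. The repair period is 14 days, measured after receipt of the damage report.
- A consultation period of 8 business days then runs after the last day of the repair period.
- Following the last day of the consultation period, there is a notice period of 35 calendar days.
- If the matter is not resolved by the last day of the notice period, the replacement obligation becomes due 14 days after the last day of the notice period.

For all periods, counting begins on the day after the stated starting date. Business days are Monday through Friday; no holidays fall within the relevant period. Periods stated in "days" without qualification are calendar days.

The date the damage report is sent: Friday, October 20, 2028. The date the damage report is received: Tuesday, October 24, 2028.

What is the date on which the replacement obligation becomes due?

The last day of the repair period: 14 calendar days after October 24, 2028 is November 7, 2028.
From Tuesday, November 7, 2028, 8 business days (Nov 8, Nov 9, Nov 10, Nov 13, Nov 14, Nov 15, Nov 16, Nov 17, skipping weekends) brings us to Friday, November 17, 2028, which is the last day of the consultation period.
Adding 35 calendar days to November 17, 2028 gives December 22, 2028, which is the last day of the notice period.
The date on which the replacement obligation becomes due: December 22, 2028 + 14 days = January 5, 2029.

January 5, 2029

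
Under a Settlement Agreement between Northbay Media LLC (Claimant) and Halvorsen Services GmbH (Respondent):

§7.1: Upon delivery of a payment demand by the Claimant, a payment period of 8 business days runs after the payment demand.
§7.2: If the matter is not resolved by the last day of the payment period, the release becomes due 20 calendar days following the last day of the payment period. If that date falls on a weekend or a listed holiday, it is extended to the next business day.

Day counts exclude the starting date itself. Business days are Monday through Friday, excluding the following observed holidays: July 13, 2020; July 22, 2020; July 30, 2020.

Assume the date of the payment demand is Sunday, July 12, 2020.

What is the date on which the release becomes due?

From Sunday, July 12, 2020, 8 business days (Jul 14, Jul 15, Jul 16, Jul 17, Jul 20, Jul 21, Jul 23, Jul 24, skipping weekends and the listed holidays on Jul 13, Jul 22) brings us to Friday, July 24, 2020, which is the last day of the payment period.
The date on which the release becomes due: July 24, 2020 + 20 days = August 13, 2020. August 13, 2020 is a Thursday and is not a listed holiday, so no roll-forward applies.

August 13, 2020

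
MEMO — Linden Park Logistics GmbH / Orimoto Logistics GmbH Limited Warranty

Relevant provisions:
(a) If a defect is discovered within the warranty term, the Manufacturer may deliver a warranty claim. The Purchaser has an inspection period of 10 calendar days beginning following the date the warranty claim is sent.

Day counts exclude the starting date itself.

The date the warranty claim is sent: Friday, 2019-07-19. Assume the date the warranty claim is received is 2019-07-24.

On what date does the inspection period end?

2019-07-29

The last day of the inspection period: 2019-07-19 + 10 days = 2019-07-29.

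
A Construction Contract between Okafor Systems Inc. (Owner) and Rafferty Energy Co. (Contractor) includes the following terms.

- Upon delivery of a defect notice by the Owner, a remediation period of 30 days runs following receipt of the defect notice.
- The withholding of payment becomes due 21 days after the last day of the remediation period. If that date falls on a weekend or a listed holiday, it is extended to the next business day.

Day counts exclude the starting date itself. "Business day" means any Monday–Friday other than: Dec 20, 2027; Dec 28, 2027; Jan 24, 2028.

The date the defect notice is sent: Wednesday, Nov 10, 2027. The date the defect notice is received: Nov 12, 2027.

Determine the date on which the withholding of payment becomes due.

Adding 30 calendar days to Nov 12, 2027 gives Dec 12, 2027, which is the last day of the remediation period.
Adding 21 calendar days to Dec 12, 2027 gives Jan 2, 2028, which is the date on which the withholding of payment becomes due. That falls on a Sunday, so it rolls to the next business day, Monday, Jan 3, 2028.

Jan 3, 2028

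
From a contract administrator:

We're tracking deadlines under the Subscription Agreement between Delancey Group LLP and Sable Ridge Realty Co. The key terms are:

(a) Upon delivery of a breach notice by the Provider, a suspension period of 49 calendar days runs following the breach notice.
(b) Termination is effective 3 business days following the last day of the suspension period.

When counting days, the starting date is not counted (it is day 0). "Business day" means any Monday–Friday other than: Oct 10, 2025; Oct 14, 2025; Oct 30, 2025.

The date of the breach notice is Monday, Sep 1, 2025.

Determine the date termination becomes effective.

Oct 23, 2025

Adding 49 calendar days to Sep 1, 2025 gives Oct 20, 2025, which is the last day of the suspension period.
From Monday, Oct 20, 2025, 3 business days (Oct 21, Oct 22, Oct 23, skipping weekends) brings us to Thursday, Oct 23, 2025, which is the date termination becomes effective.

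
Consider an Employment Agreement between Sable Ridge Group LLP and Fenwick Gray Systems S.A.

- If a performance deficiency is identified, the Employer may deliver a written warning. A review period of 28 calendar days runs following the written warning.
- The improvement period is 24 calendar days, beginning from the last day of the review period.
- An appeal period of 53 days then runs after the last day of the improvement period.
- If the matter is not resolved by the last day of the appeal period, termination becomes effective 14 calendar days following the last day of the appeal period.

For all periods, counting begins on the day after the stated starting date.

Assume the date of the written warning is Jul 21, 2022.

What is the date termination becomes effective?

Nov 17, 2022

The last day of the review period: Jul 21, 2022 + 28 days = Aug 18, 2022.
The last day of the improvement period: 24 calendar days after Aug 18, 2022 is Sep 11, 2022.
The last day of the appeal period: Sep 11, 2022 + 53 days = Nov 3, 2022.
The date termination becomes effective: Nov 3, 2022 + 14 days = Nov 17, 2022.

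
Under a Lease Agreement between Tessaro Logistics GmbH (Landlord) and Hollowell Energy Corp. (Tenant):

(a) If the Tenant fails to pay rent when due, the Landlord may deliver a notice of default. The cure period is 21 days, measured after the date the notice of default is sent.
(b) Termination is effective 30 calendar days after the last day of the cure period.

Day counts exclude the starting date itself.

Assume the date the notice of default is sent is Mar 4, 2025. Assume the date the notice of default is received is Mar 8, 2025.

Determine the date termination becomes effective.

Apr 24, 2025

Adding 21 calendar days to Mar 4, 2025 gives Mar 25, 2025, which is the last day of the cure period.
The date termination becomes effective: Mar 25, 2025 + 30 days = Apr 24, 2025.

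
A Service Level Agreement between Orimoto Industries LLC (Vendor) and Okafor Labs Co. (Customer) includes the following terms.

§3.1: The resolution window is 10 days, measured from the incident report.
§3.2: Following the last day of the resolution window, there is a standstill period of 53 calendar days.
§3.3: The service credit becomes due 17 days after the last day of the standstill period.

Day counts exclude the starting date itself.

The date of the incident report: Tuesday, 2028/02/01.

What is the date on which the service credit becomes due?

2028/04/21

The last day of the resolution window: 10 calendar days after 2028/02/01 is 2028/02/11.
The last day of the standstill period: 53 calendar days after 2028/02/11 is 2028/04/04.
The date on which the service credit becomes due: 2028/04/04 + 17 days = 2028/04/21.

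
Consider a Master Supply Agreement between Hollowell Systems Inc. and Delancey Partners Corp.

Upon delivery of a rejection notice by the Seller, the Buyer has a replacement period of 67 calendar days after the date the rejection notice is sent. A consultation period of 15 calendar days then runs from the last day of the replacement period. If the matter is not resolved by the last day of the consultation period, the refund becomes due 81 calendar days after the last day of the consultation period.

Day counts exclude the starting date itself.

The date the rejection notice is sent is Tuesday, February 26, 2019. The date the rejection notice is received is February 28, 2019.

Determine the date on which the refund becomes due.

The last day of the replacement period: 67 calendar days after February 26, 2019 is May 4, 2019.
The last day of the consultation period: May 4, 2019 + 15 days = May 19, 2019.
Adding 81 calendar days to May 19, 2019 gives August 8, 2019, which is the date on which the refund becomes due.

August 8, 2019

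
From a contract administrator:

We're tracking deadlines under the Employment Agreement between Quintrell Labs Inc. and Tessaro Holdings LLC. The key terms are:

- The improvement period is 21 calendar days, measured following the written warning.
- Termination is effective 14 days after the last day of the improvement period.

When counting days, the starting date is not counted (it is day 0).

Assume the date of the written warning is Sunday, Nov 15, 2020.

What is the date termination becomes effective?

The last day of the improvement period: Nov 15, 2020 + 21 days = Dec 6, 2020.
The date termination becomes effective: Dec 6, 2020 + 14 days = Dec 20, 2020.

Dec 20, 2020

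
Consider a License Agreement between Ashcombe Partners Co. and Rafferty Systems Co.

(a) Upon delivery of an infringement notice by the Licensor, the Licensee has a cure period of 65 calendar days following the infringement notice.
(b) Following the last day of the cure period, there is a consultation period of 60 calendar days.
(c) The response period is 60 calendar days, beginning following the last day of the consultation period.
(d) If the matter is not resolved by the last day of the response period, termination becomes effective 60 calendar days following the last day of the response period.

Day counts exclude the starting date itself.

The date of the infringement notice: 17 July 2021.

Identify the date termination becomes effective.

19 March 2022

Adding 65 calendar days to 17 July 2021 gives 20 September 2021, which is the last day of the cure period.
Adding 60 calendar days to 20 September 2021 gives 19 November 2021, which is the last day of the consultation period.
The last day of the response period: 19 November 2021 + 60 days = 18 January 2022.
Adding 60 calendar days to 18 January 2022 gives 19 March 2022, which is the date termination becomes effective.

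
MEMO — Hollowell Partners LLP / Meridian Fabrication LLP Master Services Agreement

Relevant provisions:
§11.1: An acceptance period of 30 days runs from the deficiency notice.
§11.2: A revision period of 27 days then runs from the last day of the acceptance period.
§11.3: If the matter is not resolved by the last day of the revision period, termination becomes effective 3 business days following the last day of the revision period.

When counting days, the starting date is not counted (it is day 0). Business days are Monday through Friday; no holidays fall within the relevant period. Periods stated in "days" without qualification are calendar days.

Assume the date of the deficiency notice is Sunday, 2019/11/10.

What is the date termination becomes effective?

The last day of the acceptance period: 30 calendar days after 2019/11/10 is 2019/12/10.
The last day of the revision period: 2019/12/10 + 27 days = 2020/01/06.
The date termination becomes effective: counting 3 business days from Monday, 2020/01/06 (Jan 7, Jan 8, Jan 9, skipping weekends) reaches Thursday, 2020/01/09.

2020/01/09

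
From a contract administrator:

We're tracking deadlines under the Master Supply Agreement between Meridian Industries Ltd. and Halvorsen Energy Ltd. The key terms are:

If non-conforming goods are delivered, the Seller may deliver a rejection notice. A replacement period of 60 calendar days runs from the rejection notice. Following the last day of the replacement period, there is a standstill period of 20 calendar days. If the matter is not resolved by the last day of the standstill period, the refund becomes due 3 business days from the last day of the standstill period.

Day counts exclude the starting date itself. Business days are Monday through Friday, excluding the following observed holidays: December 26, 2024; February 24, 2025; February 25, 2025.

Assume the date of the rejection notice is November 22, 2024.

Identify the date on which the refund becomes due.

February 13, 2025

The last day of the replacement period: November 22, 2024 + 60 days = January 21, 2025.
The last day of the standstill period: 20 calendar days after January 21, 2025 is February 10, 2025.
The date on which the refund becomes due: 3 business days after Monday, February 10, 2025, skipping weekends — Feb 11, Feb 12, Feb 13 — lands on Thursday, February 13, 2025.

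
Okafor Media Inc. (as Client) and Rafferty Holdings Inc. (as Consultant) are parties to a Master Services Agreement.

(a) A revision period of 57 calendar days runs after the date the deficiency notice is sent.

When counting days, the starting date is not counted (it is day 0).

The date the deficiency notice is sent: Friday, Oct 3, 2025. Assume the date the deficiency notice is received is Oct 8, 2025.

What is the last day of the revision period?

Nov 29, 2025

Adding 57 calendar days to Oct 3, 2025 gives Nov 29, 2025, which is the last day of the revision period.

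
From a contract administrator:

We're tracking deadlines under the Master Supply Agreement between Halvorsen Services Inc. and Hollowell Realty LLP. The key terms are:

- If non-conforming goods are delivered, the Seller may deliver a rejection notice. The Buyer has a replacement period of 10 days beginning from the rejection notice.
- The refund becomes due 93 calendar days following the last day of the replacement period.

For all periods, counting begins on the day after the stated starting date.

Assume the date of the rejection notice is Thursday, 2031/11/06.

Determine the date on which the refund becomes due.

2032/02/17

The last day of the replacement period: 2031/11/06 + 10 days = 2031/11/16.
The date on which the refund becomes due: 2031/11/16 + 93 days = 2032/02/17.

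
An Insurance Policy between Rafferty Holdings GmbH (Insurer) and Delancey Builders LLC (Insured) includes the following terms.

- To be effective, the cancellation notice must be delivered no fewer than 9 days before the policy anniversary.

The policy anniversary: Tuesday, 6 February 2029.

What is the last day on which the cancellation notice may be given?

Counting back 9 calendar days from 6 February 2029 gives 28 January 2029.

28 January 2029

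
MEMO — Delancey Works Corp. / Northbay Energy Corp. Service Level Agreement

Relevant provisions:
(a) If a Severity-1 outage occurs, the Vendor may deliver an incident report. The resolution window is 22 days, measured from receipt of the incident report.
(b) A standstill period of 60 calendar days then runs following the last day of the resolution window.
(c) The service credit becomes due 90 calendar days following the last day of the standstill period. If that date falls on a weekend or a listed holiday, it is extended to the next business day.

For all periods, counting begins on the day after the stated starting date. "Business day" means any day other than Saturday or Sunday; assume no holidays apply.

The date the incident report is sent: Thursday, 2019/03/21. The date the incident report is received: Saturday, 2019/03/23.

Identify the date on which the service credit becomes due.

2019/09/11

Adding 22 calendar days to 2019/03/23 gives 2019/04/14, which is the last day of the resolution window.
The last day of the standstill period: 60 calendar days after 2019/04/14 is 2019/06/13.
Adding 90 calendar days to 2019/06/13 gives 2019/09/11, which is the date on which the service credit becomes due. 2019/09/11 is a Wednesday, so no roll-forward applies.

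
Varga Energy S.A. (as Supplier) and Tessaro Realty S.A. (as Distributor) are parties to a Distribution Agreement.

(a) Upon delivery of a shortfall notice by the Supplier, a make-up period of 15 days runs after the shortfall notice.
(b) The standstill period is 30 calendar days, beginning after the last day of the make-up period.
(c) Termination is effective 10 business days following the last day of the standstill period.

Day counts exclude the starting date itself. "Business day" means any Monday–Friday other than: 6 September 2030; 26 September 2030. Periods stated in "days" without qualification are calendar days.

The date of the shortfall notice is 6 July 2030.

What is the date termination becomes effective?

The last day of the make-up period: 15 calendar days after 6 July 2030 is 21 July 2030.
The last day of the standstill period: 21 July 2030 + 30 days = 20 August 2030.
From Tuesday, 20 August 2030, 10 business days (Aug 21, Aug 22, Aug 23, Aug 26, Aug 27, Aug 28, Aug 29, Aug 30, Sep 2, Sep 3, skipping weekends) brings us to Tuesday, 3 September 2030, which is the date termination becomes effective.

3 September 2030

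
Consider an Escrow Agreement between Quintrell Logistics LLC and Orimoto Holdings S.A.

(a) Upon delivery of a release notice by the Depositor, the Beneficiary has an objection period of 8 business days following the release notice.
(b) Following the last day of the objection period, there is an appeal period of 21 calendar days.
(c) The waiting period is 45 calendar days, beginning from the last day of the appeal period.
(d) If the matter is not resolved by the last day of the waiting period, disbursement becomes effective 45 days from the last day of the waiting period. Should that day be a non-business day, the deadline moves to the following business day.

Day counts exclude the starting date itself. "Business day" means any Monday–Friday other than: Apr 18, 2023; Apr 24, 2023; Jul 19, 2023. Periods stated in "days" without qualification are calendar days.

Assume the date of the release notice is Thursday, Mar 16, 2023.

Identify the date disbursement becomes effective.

Jul 17, 2023

The last day of the objection period: counting 8 business days from Thursday, Mar 16, 2023 (Mar 17, Mar 20, Mar 21, Mar 22, Mar 23, Mar 24, Mar 27, Mar 28, skipping weekends) reaches Tuesday, Mar 28, 2023.
The last day of the appeal period: 21 calendar days after Mar 28, 2023 is Apr 18, 2023.
The last day of the waiting period: Apr 18, 2023 + 45 days = Jun 2, 2023.
Adding 45 calendar days to Jun 2, 2023 gives Jul 17, 2023, which is the date disbursement becomes effective. Jul 17, 2023 is a Monday and is not a listed holiday, so no roll-forward applies.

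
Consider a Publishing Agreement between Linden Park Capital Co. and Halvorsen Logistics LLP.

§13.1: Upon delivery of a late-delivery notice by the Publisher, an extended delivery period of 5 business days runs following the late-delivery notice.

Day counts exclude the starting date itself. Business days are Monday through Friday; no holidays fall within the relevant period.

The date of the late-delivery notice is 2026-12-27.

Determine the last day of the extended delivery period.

2027-01-01

The last day of the extended delivery period: 5 business days after Sunday, 2026-12-27, skipping weekends — Dec 28, Dec 29, Dec 30, Dec 31, Jan 1 — lands on Friday, 2027-01-01.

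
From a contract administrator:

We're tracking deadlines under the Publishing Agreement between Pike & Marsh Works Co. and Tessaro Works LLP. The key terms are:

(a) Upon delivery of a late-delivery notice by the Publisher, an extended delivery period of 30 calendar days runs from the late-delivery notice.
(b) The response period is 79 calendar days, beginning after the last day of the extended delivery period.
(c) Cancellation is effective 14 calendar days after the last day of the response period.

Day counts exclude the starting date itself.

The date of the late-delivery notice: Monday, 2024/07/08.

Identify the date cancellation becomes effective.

2024/11/08

The last day of the extended delivery period: 30 calendar days after 2024/07/08 is 2024/08/07.
Adding 79 calendar days to 2024/08/07 gives 2024/10/25, which is the last day of the response period.
Adding 14 calendar days to 2024/10/25 gives 2024/11/08, which is the date cancellation becomes effective.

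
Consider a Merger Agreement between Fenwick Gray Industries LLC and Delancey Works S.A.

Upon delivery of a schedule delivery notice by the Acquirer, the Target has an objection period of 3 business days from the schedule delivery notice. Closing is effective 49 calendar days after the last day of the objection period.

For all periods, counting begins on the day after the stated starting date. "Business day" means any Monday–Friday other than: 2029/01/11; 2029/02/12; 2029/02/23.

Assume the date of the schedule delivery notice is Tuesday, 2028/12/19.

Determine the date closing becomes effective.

The last day of the objection period: counting 3 business days from Tuesday, 2028/12/19 (Dec 20, Dec 21, Dec 22, skipping weekends) reaches Friday, 2028/12/22.
The date closing becomes effective: 49 calendar days after 2028/12/22 is 2029/02/09.

2029/02/09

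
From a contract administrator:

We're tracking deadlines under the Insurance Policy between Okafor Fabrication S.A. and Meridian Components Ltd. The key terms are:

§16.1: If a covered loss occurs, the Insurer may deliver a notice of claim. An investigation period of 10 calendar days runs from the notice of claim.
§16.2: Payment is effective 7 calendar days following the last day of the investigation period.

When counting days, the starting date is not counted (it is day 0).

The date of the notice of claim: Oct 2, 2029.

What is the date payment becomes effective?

Oct 19, 2029

The last day of the investigation period: 10 calendar days after Oct 2, 2029 is Oct 12, 2029.
The date payment becomes effective: Oct 12, 2029 + 7 days = Oct 19, 2029.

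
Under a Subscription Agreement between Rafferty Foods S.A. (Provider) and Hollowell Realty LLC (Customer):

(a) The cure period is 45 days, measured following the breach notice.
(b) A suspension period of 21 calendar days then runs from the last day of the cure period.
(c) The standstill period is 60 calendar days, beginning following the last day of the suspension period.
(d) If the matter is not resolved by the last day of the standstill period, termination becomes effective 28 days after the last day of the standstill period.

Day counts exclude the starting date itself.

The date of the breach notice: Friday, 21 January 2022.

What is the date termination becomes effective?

Adding 45 calendar days to 21 January 2022 gives 7 March 2022, which is the last day of the cure period.
The last day of the suspension period: 21 calendar days after 7 March 2022 is 28 March 2022.
Adding 60 calendar days to 28 March 2022 gives 27 May 2022, which is the last day of the standstill period.
Adding 28 calendar days to 27 May 2022 gives 24 June 2022, which is the date termination becomes effective.

24 June 2022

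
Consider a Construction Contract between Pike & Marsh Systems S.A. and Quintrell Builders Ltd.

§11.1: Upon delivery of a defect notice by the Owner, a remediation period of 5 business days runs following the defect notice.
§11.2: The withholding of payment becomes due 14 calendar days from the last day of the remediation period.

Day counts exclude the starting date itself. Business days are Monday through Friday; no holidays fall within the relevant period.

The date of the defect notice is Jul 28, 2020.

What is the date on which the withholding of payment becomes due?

The last day of the remediation period: 5 business days after Tuesday, Jul 28, 2020, skipping weekends — Jul 29, Jul 30, Jul 31, Aug 3, Aug 4 — lands on Tuesday, Aug 4, 2020.
The date on which the withholding of payment becomes due: Aug 4, 2020 + 14 days = Aug 18, 2020.

Aug 18, 2020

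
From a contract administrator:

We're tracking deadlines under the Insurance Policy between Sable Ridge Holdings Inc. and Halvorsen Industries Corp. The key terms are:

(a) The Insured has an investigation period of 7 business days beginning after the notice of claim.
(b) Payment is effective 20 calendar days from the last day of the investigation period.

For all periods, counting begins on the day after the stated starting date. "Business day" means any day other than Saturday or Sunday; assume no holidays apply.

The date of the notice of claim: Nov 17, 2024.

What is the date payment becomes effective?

The last day of the investigation period: counting 7 business days from Sunday, Nov 17, 2024 (Nov 18, Nov 19, Nov 20, Nov 21, Nov 22, Nov 25, Nov 26, skipping weekends) reaches Tuesday, Nov 26, 2024.
The date payment becomes effective: 20 calendar days after Nov 26, 2024 is Dec 16, 2024.

Dec 16, 2024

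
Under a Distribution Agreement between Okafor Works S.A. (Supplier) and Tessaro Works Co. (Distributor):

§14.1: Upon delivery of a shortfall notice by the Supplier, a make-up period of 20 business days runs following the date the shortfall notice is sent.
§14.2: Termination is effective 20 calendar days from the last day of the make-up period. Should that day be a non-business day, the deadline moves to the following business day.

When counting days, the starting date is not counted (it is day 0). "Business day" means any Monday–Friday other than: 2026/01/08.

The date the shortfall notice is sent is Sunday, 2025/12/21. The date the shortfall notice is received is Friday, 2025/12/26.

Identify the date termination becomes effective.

2026/02/09

From Sunday, 2025/12/21, 20 business days (Dec 22, Dec 23, Dec 24, Dec 25, …, Jan 15, Jan 16, Jan 19, skipping weekends and the listed holiday on Jan 8) brings us to Monday, 2026/01/19, which is the last day of the make-up period.
The date termination becomes effective: 2026/01/19 + 20 days = 2026/02/08. That falls on a Sunday, so it rolls to the next business day, Monday, 2026/02/09.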